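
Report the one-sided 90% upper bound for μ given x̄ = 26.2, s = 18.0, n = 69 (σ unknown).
μ ≤ 29.00

Upper bound (one-sided):
t* = 1.294 (one-sided for 90%)
Upper bound = x̄ + t* · s/√n = 26.2 + 1.294 · 18.0/√69 = 29.00

We are 90% confident that μ ≤ 29.00.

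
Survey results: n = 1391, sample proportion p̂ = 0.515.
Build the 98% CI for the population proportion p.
(0.484, 0.546)

Proportion CI:
SE = √(p̂(1-p̂)/n) = √(0.515 · 0.485 / 1391) = 0.01340

z* = 2.326
Margin = z* · SE = 2.326 · 0.01340 = 0.0312

CI: 0.515 ± 0.0312 = (0.484, 0.546)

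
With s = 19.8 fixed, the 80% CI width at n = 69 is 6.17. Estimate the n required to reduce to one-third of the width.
n ≈ 621

CI width ∝ 1/√n
To reduce width by factor 3, need √n to grow by 3 → need 3² = 9 times as many samples.

Current: n = 69, width = 6.17
New: n = 621, width ≈ 2.04

Width reduced by factor of 6.17/2.04 = 3.02.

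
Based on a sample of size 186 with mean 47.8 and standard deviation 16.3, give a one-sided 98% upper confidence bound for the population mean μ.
μ ≤ 50.27

Upper bound (one-sided):
t* = 2.068 (one-sided for 98%)
Upper bound = x̄ + t* · s/√n = 47.8 + 2.068 · 16.3/√186 = 50.27

We are 98% confident that μ ≤ 50.27.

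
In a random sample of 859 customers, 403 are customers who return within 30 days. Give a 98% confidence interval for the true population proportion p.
(0.430, 0.509)

Proportion CI:
p̂ = 403/859 = 0.46915
SE = √(p̂(1-p̂)/n) = √(0.46915 · 0.53085 / 859) = 0.01703

z* = 2.326
Margin = z* · SE = 2.326 · 0.01703 = 0.0396

CI: 0.46915 ± 0.0396 = (0.430, 0.509)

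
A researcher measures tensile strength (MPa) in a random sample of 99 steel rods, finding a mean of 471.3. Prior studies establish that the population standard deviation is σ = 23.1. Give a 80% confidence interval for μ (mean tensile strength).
(468.32, 474.28)

z-interval (σ known):
z* = 1.282 for 80% confidence

Margin of error = z* · σ/√n = 1.282 · 23.1/√99 = 2.98

CI: (471.3 - 2.98, 471.3 + 2.98) = (468.32, 474.28)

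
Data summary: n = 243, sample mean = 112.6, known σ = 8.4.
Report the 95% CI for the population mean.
(111.54, 113.66)

z-interval (σ known):
z* = 1.960 for 95% confidence

Margin of error = z* · σ/√n = 1.960 · 8.4/√243 = 1.06

CI: (112.6 - 1.06, 112.6 + 1.06) = (111.54, 113.66)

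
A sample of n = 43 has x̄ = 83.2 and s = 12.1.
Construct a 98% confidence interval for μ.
(78.74, 87.66)

t-interval (σ unknown):
df = n - 1 = 42
t* = 2.418 for 98% confidence

Margin of error = t* · s/√n = 2.418 · 12.1/√43 = 4.46

CI: (78.74, 87.66)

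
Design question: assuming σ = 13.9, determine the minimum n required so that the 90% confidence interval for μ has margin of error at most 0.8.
n ≥ 817

For margin E ≤ 0.8:
n ≥ (z* · σ / E)²
n ≥ (1.645 · 13.9 / 0.8)²
n ≥ 816.92

Minimum n = 817 (rounding up)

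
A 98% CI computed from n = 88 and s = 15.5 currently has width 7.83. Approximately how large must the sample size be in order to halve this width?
n ≈ 352

CI width ∝ 1/√n
To reduce width by factor 2, need √n to grow by 2 → need 2² = 4 times as many samples.

Current: n = 88, width = 7.83
New: n = 352, width ≈ 3.86

Width reduced by factor of 7.83/3.86 = 2.03.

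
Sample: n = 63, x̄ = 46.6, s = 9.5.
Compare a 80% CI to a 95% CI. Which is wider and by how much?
95% CI is wider by 1.69

df = 62
80% CI: t* = 1.295, (45.05, 48.15), width = 2 · t* · s/√n = 3.10
95% CI: t* = 1.999, (44.21, 48.99), width = 2 · t* · s/√n = 4.79

The 95% CI is wider by 4.79 - 3.10 = 1.69.
Higher confidence requires a wider interval.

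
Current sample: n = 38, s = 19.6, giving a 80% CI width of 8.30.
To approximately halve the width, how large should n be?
n ≈ 152

CI width ∝ 1/√n
To reduce width by factor 2, need √n to grow by 2 → need 2² = 4 times as many samples.

Current: n = 38, width = 8.30
New: n = 152, width ≈ 4.09

Width reduced by factor of 8.30/4.09 = 2.03.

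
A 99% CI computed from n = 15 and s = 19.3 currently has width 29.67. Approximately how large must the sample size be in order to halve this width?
n ≈ 60

CI width ∝ 1/√n
To reduce width by factor 2, need √n to grow by 2 → need 2² = 4 times as many samples.

Current: n = 15, width = 29.67
New: n = 60, width ≈ 13.27

Width reduced by factor of 29.67/13.27 = 2.24.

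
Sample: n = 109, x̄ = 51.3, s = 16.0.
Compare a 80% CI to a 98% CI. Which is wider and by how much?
98% CI is wider by 3.29

df = 108
80% CI: t* = 1.289, (49.32, 53.28), width = 2 · t* · s/√n = 3.95
98% CI: t* = 2.361, (47.68, 54.92), width = 2 · t* · s/√n = 7.24

The 98% CI is wider by 7.24 - 3.95 = 3.29.
Higher confidence requires a wider interval.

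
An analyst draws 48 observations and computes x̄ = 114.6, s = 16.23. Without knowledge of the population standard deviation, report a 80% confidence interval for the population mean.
(111.55, 117.65)

t-interval (σ unknown):
df = n - 1 = 47
t* = 1.300 for 80% confidence

Margin of error = t* · s/√n = 1.300 · 16.23/√48 = 3.05

CI: (111.55, 117.65)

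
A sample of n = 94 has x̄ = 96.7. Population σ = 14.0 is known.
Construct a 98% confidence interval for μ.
(93.34, 100.06)

z-interval (σ known):
z* = 2.326 for 98% confidence

Margin of error = z* · σ/√n = 2.326 · 14.0/√94 = 3.36

CI: (96.7 - 3.36, 96.7 + 3.36) = (93.34, 100.06)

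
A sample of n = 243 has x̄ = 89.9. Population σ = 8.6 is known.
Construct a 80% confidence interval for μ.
(89.19, 90.61)

z-interval (σ known):
z* = 1.282 for 80% confidence

Margin of error = z* · σ/√n = 1.282 · 8.6/√243 = 0.71

CI: (89.9 - 0.71, 89.9 + 0.71) = (89.19, 90.61)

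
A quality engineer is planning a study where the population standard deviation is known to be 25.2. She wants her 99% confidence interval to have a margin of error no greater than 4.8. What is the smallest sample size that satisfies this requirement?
n ≥ 183

For margin E ≤ 4.8:
n ≥ (z* · σ / E)²
n ≥ (2.576 · 25.2 / 4.8)²
n ≥ 182.90

Minimum n = 183 (rounding up)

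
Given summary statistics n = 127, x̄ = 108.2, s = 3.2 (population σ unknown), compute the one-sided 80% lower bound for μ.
μ ≥ 107.96

Lower bound (one-sided):
t* = 0.844 (one-sided for 80%)
Lower bound = x̄ - t* · s/√n = 108.2 - 0.844 · 3.2/√127 = 107.96

We are 80% confident that μ ≥ 107.96.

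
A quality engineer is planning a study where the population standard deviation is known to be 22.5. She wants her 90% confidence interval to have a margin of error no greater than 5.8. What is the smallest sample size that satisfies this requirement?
n ≥ 41

For margin E ≤ 5.8:
n ≥ (z* · σ / E)²
n ≥ (1.645 · 22.5 / 5.8)²
n ≥ 40.72

Minimum n = 41 (rounding up)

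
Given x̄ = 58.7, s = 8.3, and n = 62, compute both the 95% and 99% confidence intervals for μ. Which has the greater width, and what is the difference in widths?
99% CI is wider by 1.39

df = 61
95% CI: t* = 2.000, (56.59, 60.81), width = 2 · t* · s/√n = 4.22
99% CI: t* = 2.659, (55.90, 61.50), width = 2 · t* · s/√n = 5.61

The 99% CI is wider by 5.61 - 4.22 = 1.39.
Higher confidence requires a wider interval.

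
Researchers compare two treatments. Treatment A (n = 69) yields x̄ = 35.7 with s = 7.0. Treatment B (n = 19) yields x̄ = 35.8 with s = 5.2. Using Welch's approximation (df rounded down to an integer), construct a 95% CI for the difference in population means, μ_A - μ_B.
(-3.06, 2.86)

Difference: x̄₁ - x̄₂ = -0.10
SE = √(s₁²/n₁ + s₂²/n₂) = √(7.0²/69 + 5.2²/19) = 1.4606
df = 37.94 → 37 (Welch–Satterthwaite, rounded down)
t* = 2.026

CI: -0.10 ± 2.026 · 1.4606 = -0.10 ± 2.96 = (-3.06, 2.86)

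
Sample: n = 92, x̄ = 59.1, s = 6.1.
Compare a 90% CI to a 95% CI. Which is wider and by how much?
95% CI is wider by 0.42

df = 91
90% CI: t* = 1.662, (58.04, 60.16), width = 2 · t* · s/√n = 2.11
95% CI: t* = 1.986, (57.84, 60.36), width = 2 · t* · s/√n = 2.53

The 95% CI is wider by 2.53 - 2.11 = 0.42.
Higher confidence requires a wider interval.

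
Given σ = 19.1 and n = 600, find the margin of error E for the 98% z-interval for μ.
Margin of error = 1.81

Margin of error = z* · σ/√n
= 2.326 · 19.1/√600
= 2.326 · 19.1/24.4949
= 1.81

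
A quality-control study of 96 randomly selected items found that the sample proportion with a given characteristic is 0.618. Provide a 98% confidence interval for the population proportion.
(0.503, 0.733)

Proportion CI:
SE = √(p̂(1-p̂)/n) = √(0.618 · 0.382 / 96) = 0.04959

z* = 2.326
Margin = z* · SE = 2.326 · 0.04959 = 0.1153

CI: 0.618 ± 0.1153 = (0.503, 0.733)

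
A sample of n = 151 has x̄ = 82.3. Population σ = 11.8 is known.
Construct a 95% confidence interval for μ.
(80.42, 84.18)

z-interval (σ known):
z* = 1.960 for 95% confidence

Margin of error = z* · σ/√n = 1.960 · 11.8/√151 = 1.88

CI: (82.3 - 1.88, 82.3 + 1.88) = (80.42, 84.18)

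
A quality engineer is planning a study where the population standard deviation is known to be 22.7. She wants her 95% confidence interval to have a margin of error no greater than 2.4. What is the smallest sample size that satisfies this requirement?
n ≥ 344

For margin E ≤ 2.4:
n ≥ (z* · σ / E)²
n ≥ (1.960 · 22.7 / 2.4)²
n ≥ 343.67

Minimum n = 344 (rounding up)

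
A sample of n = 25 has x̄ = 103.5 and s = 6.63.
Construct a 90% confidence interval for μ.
(101.23, 105.77)

t-interval (σ unknown):
df = n - 1 = 24
t* = 1.711 for 90% confidence

Margin of error = t* · s/√n = 1.711 · 6.63/√25 = 2.27

CI: (101.23, 105.77)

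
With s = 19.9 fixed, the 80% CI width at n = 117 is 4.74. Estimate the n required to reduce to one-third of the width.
n ≈ 1053

CI width ∝ 1/√n
To reduce width by factor 3, need √n to grow by 3 → need 3² = 9 times as many samples.

Current: n = 117, width = 4.74
New: n = 1053, width ≈ 1.57

Width reduced by factor of 4.74/1.57 = 3.02.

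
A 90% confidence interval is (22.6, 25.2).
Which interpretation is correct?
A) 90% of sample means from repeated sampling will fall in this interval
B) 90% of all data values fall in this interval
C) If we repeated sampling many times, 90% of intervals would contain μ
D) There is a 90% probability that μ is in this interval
C

A) Wrong — coverage applies to intervals containing μ, not to future x̄ values.
B) Wrong — a CI is about the parameter μ, not individual data values.
C) Correct — this is the frequentist long-run coverage interpretation.
D) Wrong — μ is fixed; the randomness lives in the interval, not in μ.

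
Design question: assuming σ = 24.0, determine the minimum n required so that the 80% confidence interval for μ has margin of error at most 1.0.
n ≥ 947

For margin E ≤ 1.0:
n ≥ (z* · σ / E)²
n ≥ (1.282 · 24.0 / 1.0)²
n ≥ 946.67

Minimum n = 947 (rounding up)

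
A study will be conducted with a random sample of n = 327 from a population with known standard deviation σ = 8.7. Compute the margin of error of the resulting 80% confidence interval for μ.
Margin of error = 0.62

Margin of error = z* · σ/√n
= 1.282 · 8.7/√327
= 1.282 · 8.7/18.0831
= 0.62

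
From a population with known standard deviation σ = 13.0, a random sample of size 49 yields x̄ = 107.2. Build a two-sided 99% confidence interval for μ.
(102.42, 111.98)

z-interval (σ known):
z* = 2.576 for 99% confidence

Margin of error = z* · σ/√n = 2.576 · 13.0/√49 = 4.78

CI: (107.2 - 4.78, 107.2 + 4.78) = (102.42, 111.98)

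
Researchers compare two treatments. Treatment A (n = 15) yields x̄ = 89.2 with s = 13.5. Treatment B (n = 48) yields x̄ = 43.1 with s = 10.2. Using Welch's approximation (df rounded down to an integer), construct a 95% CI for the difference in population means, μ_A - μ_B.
(38.18, 54.02)

Difference: x̄₁ - x̄₂ = 46.10
SE = √(s₁²/n₁ + s₂²/n₂) = √(13.5²/15 + 10.2²/48) = 3.7838
df = 19.26 → 19 (Welch–Satterthwaite, rounded down)
t* = 2.093

CI: 46.10 ± 2.093 · 3.7838 = 46.10 ± 7.92 = (38.18, 54.02)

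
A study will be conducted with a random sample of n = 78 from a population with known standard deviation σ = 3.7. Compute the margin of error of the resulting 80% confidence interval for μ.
Margin of error = 0.54

Margin of error = z* · σ/√n
= 1.282 · 3.7/√78
= 1.282 · 3.7/8.8318
= 0.54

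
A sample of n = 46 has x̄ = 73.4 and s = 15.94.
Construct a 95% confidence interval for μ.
(68.67, 78.13)

t-interval (σ unknown):
df = n - 1 = 45
t* = 2.014 for 95% confidence

Margin of error = t* · s/√n = 2.014 · 15.94/√46 = 4.73

CI: (68.67, 78.13)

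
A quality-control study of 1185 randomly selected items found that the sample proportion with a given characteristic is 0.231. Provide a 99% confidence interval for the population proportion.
(0.199, 0.263)

Proportion CI:
SE = √(p̂(1-p̂)/n) = √(0.231 · 0.769 / 1185) = 0.01224

z* = 2.576
Margin = z* · SE = 2.576 · 0.01224 = 0.0315

CI: 0.231 ± 0.0315 = (0.199, 0.263)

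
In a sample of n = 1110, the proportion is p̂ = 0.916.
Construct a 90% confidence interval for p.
(0.902, 0.930)

Proportion CI:
SE = √(p̂(1-p̂)/n) = √(0.916 · 0.084 / 1110) = 0.00833

z* = 1.645
Margin = z* · SE = 1.645 · 0.00833 = 0.0137

CI: 0.916 ± 0.0137 = (0.902, 0.930)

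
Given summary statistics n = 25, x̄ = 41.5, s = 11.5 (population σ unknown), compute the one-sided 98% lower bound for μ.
μ ≥ 36.50

Lower bound (one-sided):
t* = 2.172 (one-sided for 98%)
Lower bound = x̄ - t* · s/√n = 41.5 - 2.172 · 11.5/√25 = 36.50

We are 98% confident that μ ≥ 36.50.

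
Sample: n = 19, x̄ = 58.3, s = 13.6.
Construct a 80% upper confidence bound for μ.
μ ≤ 60.99

Upper bound (one-sided):
t* = 0.862 (one-sided for 80%)
Upper bound = x̄ + t* · s/√n = 58.3 + 0.862 · 13.6/√19 = 60.99

We are 80% confident that μ ≤ 60.99.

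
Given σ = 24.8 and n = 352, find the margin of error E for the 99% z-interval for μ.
Margin of error = 3.41

Margin of error = z* · σ/√n
= 2.576 · 24.8/√352
= 2.576 · 24.8/18.7617
= 3.41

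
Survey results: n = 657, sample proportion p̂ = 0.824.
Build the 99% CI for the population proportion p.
(0.786, 0.862)

Proportion CI:
SE = √(p̂(1-p̂)/n) = √(0.824 · 0.176 / 657) = 0.01486

z* = 2.576
Margin = z* · SE = 2.576 · 0.01486 = 0.0383

CI: 0.824 ± 0.0383 = (0.786, 0.862)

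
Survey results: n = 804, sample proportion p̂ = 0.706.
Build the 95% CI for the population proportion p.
(0.675, 0.737)

Proportion CI:
SE = √(p̂(1-p̂)/n) = √(0.706 · 0.294 / 804) = 0.01607

z* = 1.960
Margin = z* · SE = 1.960 · 0.01607 = 0.0315

CI: 0.706 ± 0.0315 = (0.675, 0.737)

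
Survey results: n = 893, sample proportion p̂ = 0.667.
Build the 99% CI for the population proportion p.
(0.626, 0.708)

Proportion CI:
SE = √(p̂(1-p̂)/n) = √(0.667 · 0.333 / 893) = 0.01577

z* = 2.576
Margin = z* · SE = 2.576 · 0.01577 = 0.0406

CI: 0.667 ± 0.0406 = (0.626, 0.708)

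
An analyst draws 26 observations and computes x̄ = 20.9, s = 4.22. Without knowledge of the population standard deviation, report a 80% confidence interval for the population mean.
(19.81, 21.99)

t-interval (σ unknown):
df = n - 1 = 25
t* = 1.316 for 80% confidence

Margin of error = t* · s/√n = 1.316 · 4.22/√26 = 1.09

CI: (19.81, 21.99)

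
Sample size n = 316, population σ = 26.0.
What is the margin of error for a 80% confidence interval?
Margin of error = 1.88

Margin of error = z* · σ/√n
= 1.282 · 26.0/√316
= 1.282 · 26.0/17.7764
= 1.88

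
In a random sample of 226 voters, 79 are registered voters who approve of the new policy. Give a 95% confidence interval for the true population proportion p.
(0.287, 0.412)

Proportion CI:
p̂ = 79/226 = 0.34956
SE = √(p̂(1-p̂)/n) = √(0.34956 · 0.65044 / 226) = 0.03172

z* = 1.960
Margin = z* · SE = 1.960 · 0.03172 = 0.0622

CI: 0.34956 ± 0.0622 = (0.287, 0.412)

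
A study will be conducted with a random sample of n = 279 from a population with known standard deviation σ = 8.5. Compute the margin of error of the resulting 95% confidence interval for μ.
Margin of error = 1.00

Margin of error = z* · σ/√n
= 1.960 · 8.5/√279
= 1.960 · 8.5/16.7033
= 1.00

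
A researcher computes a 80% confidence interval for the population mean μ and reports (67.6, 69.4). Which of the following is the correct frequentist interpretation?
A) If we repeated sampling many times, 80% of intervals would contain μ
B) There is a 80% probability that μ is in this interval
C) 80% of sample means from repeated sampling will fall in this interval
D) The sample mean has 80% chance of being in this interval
A

A) Correct — this is the frequentist long-run coverage interpretation.
B) Wrong — μ is fixed; the randomness lives in the interval, not in μ.
C) Wrong — coverage applies to intervals containing μ, not to future x̄ values.
D) Wrong — x̄ is observed and sits in the interval by construction.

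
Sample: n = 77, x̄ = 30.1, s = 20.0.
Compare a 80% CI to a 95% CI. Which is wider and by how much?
95% CI is wider by 3.19

df = 76
80% CI: t* = 1.293, (27.15, 33.05), width = 2 · t* · s/√n = 5.89
95% CI: t* = 1.992, (25.56, 34.64), width = 2 · t* · s/√n = 9.08

The 95% CI is wider by 9.08 - 5.89 = 3.19.
Higher confidence requires a wider interval.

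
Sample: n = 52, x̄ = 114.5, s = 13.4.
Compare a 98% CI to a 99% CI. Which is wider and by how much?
99% CI is wider by 1.02

df = 51
98% CI: t* = 2.402, (110.04, 118.96), width = 2 · t* · s/√n = 8.93
99% CI: t* = 2.676, (109.53, 119.47), width = 2 · t* · s/√n = 9.95

The 99% CI is wider by 9.95 - 8.93 = 1.02.
Higher confidence requires a wider interval.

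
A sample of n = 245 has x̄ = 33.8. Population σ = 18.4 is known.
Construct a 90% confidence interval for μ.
(31.87, 35.73)

z-interval (σ known):
z* = 1.645 for 90% confidence

Margin of error = z* · σ/√n = 1.645 · 18.4/√245 = 1.93

CI: (33.8 - 1.93, 33.8 + 1.93) = (31.87, 35.73)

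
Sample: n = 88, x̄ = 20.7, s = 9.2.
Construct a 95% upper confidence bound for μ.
μ ≤ 22.33

Upper bound (one-sided):
t* = 1.663 (one-sided for 95%)
Upper bound = x̄ + t* · s/√n = 20.7 + 1.663 · 9.2/√88 = 22.33

We are 95% confident that μ ≤ 22.33.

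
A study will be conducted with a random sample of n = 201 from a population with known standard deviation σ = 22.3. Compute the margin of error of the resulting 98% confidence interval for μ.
Margin of error = 3.66

Margin of error = z* · σ/√n
= 2.326 · 22.3/√201
= 2.326 · 22.3/14.1774
= 3.66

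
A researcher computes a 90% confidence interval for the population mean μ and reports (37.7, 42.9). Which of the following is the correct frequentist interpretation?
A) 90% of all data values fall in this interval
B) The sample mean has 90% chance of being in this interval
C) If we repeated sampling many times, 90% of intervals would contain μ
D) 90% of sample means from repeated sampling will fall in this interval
C

A) Wrong — a CI is about the parameter μ, not individual data values.
B) Wrong — x̄ is observed and sits in the interval by construction.
C) Correct — this is the frequentist long-run coverage interpretation.
D) Wrong — coverage applies to intervals containing μ, not to future x̄ values.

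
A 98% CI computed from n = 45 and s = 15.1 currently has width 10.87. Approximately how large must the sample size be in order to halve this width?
n ≈ 180

CI width ∝ 1/√n
To reduce width by factor 2, need √n to grow by 2 → need 2² = 4 times as many samples.

Current: n = 45, width = 10.87
New: n = 180, width ≈ 5.28

Width reduced by factor of 10.87/5.28 = 2.06.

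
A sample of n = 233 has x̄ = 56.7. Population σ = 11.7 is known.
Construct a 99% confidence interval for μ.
(54.73, 58.67)

z-interval (σ known):
z* = 2.576 for 99% confidence

Margin of error = z* · σ/√n = 2.576 · 11.7/√233 = 1.97

CI: (56.7 - 1.97, 56.7 + 1.97) = (54.73, 58.67)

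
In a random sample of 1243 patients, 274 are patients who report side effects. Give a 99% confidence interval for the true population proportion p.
(0.190, 0.251)

Proportion CI:
p̂ = 274/1243 = 0.22043
SE = √(p̂(1-p̂)/n) = √(0.22043 · 0.77957 / 1243) = 0.01176

z* = 2.576
Margin = z* · SE = 2.576 · 0.01176 = 0.0303

CI: 0.22043 ± 0.0303 = (0.190, 0.251)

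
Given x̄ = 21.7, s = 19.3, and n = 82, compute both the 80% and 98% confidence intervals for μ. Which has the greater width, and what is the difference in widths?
98% CI is wider by 4.61

df = 81
80% CI: t* = 1.292, (18.95, 24.45), width = 2 · t* · s/√n = 5.51
98% CI: t* = 2.373, (16.64, 26.76), width = 2 · t* · s/√n = 10.12

The 98% CI is wider by 10.12 - 5.51 = 4.61.
Higher confidence requires a wider interval.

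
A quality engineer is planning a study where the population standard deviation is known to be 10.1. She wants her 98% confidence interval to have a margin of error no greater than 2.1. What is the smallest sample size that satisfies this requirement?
n ≥ 126

For margin E ≤ 2.1:
n ≥ (z* · σ / E)²
n ≥ (2.326 · 10.1 / 2.1)²
n ≥ 125.15

Minimum n = 126 (rounding up)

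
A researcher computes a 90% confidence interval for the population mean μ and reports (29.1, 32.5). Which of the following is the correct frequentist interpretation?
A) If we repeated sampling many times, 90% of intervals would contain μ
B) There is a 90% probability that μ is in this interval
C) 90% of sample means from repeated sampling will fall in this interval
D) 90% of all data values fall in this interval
A

A) Correct — this is the frequentist long-run coverage interpretation.
B) Wrong — μ is fixed; the randomness lives in the interval, not in μ.
C) Wrong — coverage applies to intervals containing μ, not to future x̄ values.
D) Wrong — a CI is about the parameter μ, not individual data values.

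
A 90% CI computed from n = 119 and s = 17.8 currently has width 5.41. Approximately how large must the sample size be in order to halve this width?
n ≈ 476

CI width ∝ 1/√n
To reduce width by factor 2, need √n to grow by 2 → need 2² = 4 times as many samples.

Current: n = 119, width = 5.41
New: n = 476, width ≈ 2.69

Width reduced by factor of 5.41/2.69 = 2.01.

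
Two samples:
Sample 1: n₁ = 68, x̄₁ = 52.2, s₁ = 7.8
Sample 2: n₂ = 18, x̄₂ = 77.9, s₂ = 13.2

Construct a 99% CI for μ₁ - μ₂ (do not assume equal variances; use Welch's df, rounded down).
(-34.95, -16.45)

Difference: x̄₁ - x̄₂ = -25.70
SE = √(s₁²/n₁ + s₂²/n₂) = √(7.8²/68 + 13.2²/18) = 3.2519
df = 20.24 → 20 (Welch–Satterthwaite, rounded down)
t* = 2.845

CI: -25.70 ± 2.845 · 3.2519 = -25.70 ± 9.25 = (-34.95, -16.45)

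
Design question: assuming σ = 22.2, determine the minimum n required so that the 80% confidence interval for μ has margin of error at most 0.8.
n ≥ 1266

For margin E ≤ 0.8:
n ≥ (z* · σ / E)²
n ≥ (1.282 · 22.2 / 0.8)²
n ≥ 1265.62

Minimum n = 1266 (rounding up)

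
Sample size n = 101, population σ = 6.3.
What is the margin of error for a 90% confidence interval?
Margin of error = 1.03

Margin of error = z* · σ/√n
= 1.645 · 6.3/√101
= 1.645 · 6.3/10.0499
= 1.03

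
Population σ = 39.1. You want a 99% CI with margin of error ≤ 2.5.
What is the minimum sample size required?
n ≥ 1624

For margin E ≤ 2.5:
n ≥ (z* · σ / E)²
n ≥ (2.576 · 39.1 / 2.5)²
n ≥ 1623.17

Minimum n = 1624 (rounding up)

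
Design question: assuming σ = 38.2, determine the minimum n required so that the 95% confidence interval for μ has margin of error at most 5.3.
n ≥ 200

For margin E ≤ 5.3:
n ≥ (z* · σ / E)²
n ≥ (1.960 · 38.2 / 5.3)²
n ≥ 199.57

Minimum n = 200 (rounding up)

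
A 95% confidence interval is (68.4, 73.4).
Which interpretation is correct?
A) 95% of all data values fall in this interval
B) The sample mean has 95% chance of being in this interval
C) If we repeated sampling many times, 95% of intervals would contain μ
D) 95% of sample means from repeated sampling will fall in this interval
C

A) Wrong — a CI is about the parameter μ, not individual data values.
B) Wrong — x̄ is observed and sits in the interval by construction.
C) Correct — this is the frequentist long-run coverage interpretation.
D) Wrong — coverage applies to intervals containing μ, not to future x̄ values.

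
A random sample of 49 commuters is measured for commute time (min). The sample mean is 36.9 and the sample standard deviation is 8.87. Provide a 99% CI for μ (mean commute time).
(33.50, 40.30)

t-interval (σ unknown):
df = n - 1 = 48
t* = 2.682 for 99% confidence

Margin of error = t* · s/√n = 2.682 · 8.87/√49 = 3.40

CI: (33.50, 40.30)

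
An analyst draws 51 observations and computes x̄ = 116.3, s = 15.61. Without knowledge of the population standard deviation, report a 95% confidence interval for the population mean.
(111.91, 120.69)

t-interval (σ unknown):
df = n - 1 = 50
t* = 2.009 for 95% confidence

Margin of error = t* · s/√n = 2.009 · 15.61/√51 = 4.39

CI: (111.91, 120.69)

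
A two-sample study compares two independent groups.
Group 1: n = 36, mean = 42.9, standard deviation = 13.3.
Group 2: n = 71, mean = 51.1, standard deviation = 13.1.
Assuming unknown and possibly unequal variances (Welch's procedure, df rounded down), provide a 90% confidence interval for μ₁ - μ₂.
(-12.71, -3.69)

Difference: x̄₁ - x̄₂ = -8.20
SE = √(s₁²/n₁ + s₂²/n₂) = √(13.3²/36 + 13.1²/71) = 2.7075
df = 69.49 → 69 (Welch–Satterthwaite, rounded down)
t* = 1.667

CI: -8.20 ± 1.667 · 2.7075 = -8.20 ± 4.51 = (-12.71, -3.69)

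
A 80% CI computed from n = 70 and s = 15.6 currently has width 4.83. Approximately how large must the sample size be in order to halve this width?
n ≈ 280

CI width ∝ 1/√n
To reduce width by factor 2, need √n to grow by 2 → need 2² = 4 times as many samples.

Current: n = 70, width = 4.83
New: n = 280, width ≈ 2.40

Width reduced by factor of 4.83/2.40 = 2.01.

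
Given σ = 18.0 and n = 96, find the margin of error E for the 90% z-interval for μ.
Margin of error = 3.02

Margin of error = z* · σ/√n
= 1.645 · 18.0/√96
= 1.645 · 18.0/9.7980
= 3.02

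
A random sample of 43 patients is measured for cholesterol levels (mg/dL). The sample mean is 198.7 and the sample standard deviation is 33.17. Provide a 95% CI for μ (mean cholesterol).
(188.49, 208.91)

t-interval (σ unknown):
df = n - 1 = 42
t* = 2.018 for 95% confidence

Margin of error = t* · s/√n = 2.018 · 33.17/√43 = 10.21

CI: (188.49, 208.91)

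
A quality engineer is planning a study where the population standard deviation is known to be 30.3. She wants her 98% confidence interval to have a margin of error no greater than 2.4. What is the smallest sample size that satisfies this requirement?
n ≥ 863

For margin E ≤ 2.4:
n ≥ (z* · σ / E)²
n ≥ (2.326 · 30.3 / 2.4)²
n ≥ 862.35

Minimum n = 863 (rounding up)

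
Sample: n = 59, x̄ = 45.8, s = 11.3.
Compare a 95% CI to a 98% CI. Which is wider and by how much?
98% CI is wider by 1.15

df = 58
95% CI: t* = 2.002, (42.85, 48.75), width = 2 · t* · s/√n = 5.89
98% CI: t* = 2.392, (42.28, 49.32), width = 2 · t* · s/√n = 7.04

The 98% CI is wider by 7.04 - 5.89 = 1.15.
Higher confidence requires a wider interval.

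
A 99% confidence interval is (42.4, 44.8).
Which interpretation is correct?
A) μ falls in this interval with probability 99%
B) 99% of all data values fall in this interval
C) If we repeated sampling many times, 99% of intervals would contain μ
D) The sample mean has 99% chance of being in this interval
C

A) Wrong — μ is fixed; the randomness lives in the interval, not in μ.
B) Wrong — a CI is about the parameter μ, not individual data values.
C) Correct — this is the frequentist long-run coverage interpretation.
D) Wrong — x̄ is observed and sits in the interval by construction.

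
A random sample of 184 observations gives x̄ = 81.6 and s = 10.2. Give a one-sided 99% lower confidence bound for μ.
μ ≥ 79.84

Lower bound (one-sided):
t* = 2.347 (one-sided for 99%)
Lower bound = x̄ - t* · s/√n = 81.6 - 2.347 · 10.2/√184 = 79.84

We are 99% confident that μ ≥ 79.84.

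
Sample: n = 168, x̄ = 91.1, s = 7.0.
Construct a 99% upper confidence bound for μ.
μ ≤ 92.37

Upper bound (one-sided):
t* = 2.349 (one-sided for 99%)
Upper bound = x̄ + t* · s/√n = 91.1 + 2.349 · 7.0/√168 = 92.37

We are 99% confident that μ ≤ 92.37.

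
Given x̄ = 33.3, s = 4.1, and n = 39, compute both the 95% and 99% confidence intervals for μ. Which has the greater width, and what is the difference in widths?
99% CI is wider by 0.90

df = 38
95% CI: t* = 2.024, (31.97, 34.63), width = 2 · t* · s/√n = 2.66
99% CI: t* = 2.712, (31.52, 35.08), width = 2 · t* · s/√n = 3.56

The 99% CI is wider by 3.56 - 2.66 = 0.90.
Higher confidence requires a wider interval.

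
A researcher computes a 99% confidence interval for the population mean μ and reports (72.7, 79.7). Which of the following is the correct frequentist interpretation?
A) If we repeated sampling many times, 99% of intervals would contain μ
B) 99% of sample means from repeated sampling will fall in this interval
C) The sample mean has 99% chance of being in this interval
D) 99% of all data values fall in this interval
A

A) Correct — this is the frequentist long-run coverage interpretation.
B) Wrong — coverage applies to intervals containing μ, not to future x̄ values.
C) Wrong — x̄ is observed and sits in the interval by construction.
D) Wrong — a CI is about the parameter μ, not individual data values.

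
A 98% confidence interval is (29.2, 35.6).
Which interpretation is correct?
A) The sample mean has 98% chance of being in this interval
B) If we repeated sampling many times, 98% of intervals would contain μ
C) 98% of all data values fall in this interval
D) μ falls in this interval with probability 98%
B

A) Wrong — x̄ is observed and sits in the interval by construction.
B) Correct — this is the frequentist long-run coverage interpretation.
C) Wrong — a CI is about the parameter μ, not individual data values.
D) Wrong — μ is fixed; the randomness lives in the interval, not in μ.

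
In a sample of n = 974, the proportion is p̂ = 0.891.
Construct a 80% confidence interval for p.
(0.878, 0.904)

Proportion CI:
SE = √(p̂(1-p̂)/n) = √(0.891 · 0.109 / 974) = 0.00999

z* = 1.282
Margin = z* · SE = 1.282 · 0.00999 = 0.0128

CI: 0.891 ± 0.0128 = (0.878, 0.904)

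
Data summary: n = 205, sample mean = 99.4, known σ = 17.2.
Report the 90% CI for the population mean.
(97.42, 101.38)

z-interval (σ known):
z* = 1.645 for 90% confidence

Margin of error = z* · σ/√n = 1.645 · 17.2/√205 = 1.98

CI: (99.4 - 1.98, 99.4 + 1.98) = (97.42, 101.38)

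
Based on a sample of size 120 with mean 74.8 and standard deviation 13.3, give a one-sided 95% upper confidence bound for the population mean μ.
μ ≤ 76.81

Upper bound (one-sided):
t* = 1.658 (one-sided for 95%)
Upper bound = x̄ + t* · s/√n = 74.8 + 1.658 · 13.3/√120 = 76.81

We are 95% confident that μ ≤ 76.81.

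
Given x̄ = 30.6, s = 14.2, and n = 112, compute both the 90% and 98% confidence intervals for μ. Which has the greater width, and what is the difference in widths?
98% CI is wider by 1.88

df = 111
90% CI: t* = 1.659, (28.37, 32.83), width = 2 · t* · s/√n = 4.45
98% CI: t* = 2.360, (27.43, 33.77), width = 2 · t* · s/√n = 6.33

The 98% CI is wider by 6.33 - 4.45 = 1.88.
Higher confidence requires a wider interval.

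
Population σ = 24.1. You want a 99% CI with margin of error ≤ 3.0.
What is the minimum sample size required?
n ≥ 429

For margin E ≤ 3.0:
n ≥ (z* · σ / E)²
n ≥ (2.576 · 24.1 / 3.0)²
n ≥ 428.24

Minimum n = 429 (rounding up)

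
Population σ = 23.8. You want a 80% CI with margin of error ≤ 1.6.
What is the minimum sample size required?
n ≥ 364

For margin E ≤ 1.6:
n ≥ (z* · σ / E)²
n ≥ (1.282 · 23.8 / 1.6)²
n ≥ 363.66

Minimum n = 364 (rounding up)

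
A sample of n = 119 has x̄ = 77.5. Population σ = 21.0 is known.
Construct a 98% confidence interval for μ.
(73.02, 81.98)

z-interval (σ known):
z* = 2.326 for 98% confidence

Margin of error = z* · σ/√n = 2.326 · 21.0/√119 = 4.48

CI: (77.5 - 4.48, 77.5 + 4.48) = (73.02, 81.98)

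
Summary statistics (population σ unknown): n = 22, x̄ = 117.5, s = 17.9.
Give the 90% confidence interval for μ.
(110.93, 124.07)

t-interval (σ unknown):
df = n - 1 = 21
t* = 1.721 for 90% confidence

Margin of error = t* · s/√n = 1.721 · 17.9/√22 = 6.57

CI: (110.93, 124.07)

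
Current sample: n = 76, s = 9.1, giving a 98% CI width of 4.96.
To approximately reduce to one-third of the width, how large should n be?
n ≈ 684

CI width ∝ 1/√n
To reduce width by factor 3, need √n to grow by 3 → need 3² = 9 times as many samples.

Current: n = 76, width = 4.96
New: n = 684, width ≈ 1.62

Width reduced by factor of 4.96/1.62 = 3.06.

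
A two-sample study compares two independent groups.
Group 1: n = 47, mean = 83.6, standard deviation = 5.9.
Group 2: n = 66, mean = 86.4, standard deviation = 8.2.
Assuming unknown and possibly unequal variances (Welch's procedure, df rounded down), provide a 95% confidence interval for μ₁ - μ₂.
(-5.43, -0.17)

Difference: x̄₁ - x̄₂ = -2.80
SE = √(s₁²/n₁ + s₂²/n₂) = √(5.9²/47 + 8.2²/66) = 1.3264
df = 110.98 → 110 (Welch–Satterthwaite, rounded down)
t* = 1.982

CI: -2.80 ± 1.982 · 1.3264 = -2.80 ± 2.63 = (-5.43, -0.17)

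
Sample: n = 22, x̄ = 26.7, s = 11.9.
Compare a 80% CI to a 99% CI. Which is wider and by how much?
99% CI is wider by 7.65

df = 21
80% CI: t* = 1.323, (23.34, 30.06), width = 2 · t* · s/√n = 6.71
99% CI: t* = 2.831, (19.52, 33.88), width = 2 · t* · s/√n = 14.36

The 99% CI is wider by 14.36 - 6.71 = 7.65.
Higher confidence requires a wider interval.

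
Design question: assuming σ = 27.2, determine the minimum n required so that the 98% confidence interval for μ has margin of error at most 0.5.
n ≥ 16011

For margin E ≤ 0.5:
n ≥ (z* · σ / E)²
n ≥ (2.326 · 27.2 / 0.5)²
n ≥ 16010.95

Minimum n = 16011 (rounding up)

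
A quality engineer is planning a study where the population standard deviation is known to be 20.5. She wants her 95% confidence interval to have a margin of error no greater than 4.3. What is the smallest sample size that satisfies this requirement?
n ≥ 88

For margin E ≤ 4.3:
n ≥ (z* · σ / E)²
n ≥ (1.960 · 20.5 / 4.3)²
n ≥ 87.31

Minimum n = 88 (rounding up)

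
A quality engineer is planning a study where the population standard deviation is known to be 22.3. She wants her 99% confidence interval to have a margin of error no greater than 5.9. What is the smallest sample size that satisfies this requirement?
n ≥ 95

For margin E ≤ 5.9:
n ≥ (z* · σ / E)²
n ≥ (2.576 · 22.3 / 5.9)²
n ≥ 94.80

Minimum n = 95 (rounding up)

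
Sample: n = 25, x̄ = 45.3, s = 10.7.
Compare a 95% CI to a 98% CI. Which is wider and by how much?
98% CI is wider by 1.84

df = 24
95% CI: t* = 2.064, (40.88, 49.72), width = 2 · t* · s/√n = 8.83
98% CI: t* = 2.492, (39.97, 50.63), width = 2 · t* · s/√n = 10.67

The 98% CI is wider by 10.67 - 8.83 = 1.84.
Higher confidence requires a wider interval.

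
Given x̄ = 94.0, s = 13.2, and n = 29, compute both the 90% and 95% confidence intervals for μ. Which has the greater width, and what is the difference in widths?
95% CI is wider by 1.70

df = 28
90% CI: t* = 1.701, (89.83, 98.17), width = 2 · t* · s/√n = 8.34
95% CI: t* = 2.048, (88.98, 99.02), width = 2 · t* · s/√n = 10.04

The 95% CI is wider by 10.04 - 8.34 = 1.70.
Higher confidence requires a wider interval.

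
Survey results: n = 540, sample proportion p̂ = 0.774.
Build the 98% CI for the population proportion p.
(0.732, 0.816)

Proportion CI:
SE = √(p̂(1-p̂)/n) = √(0.774 · 0.226 / 540) = 0.01800

z* = 2.326
Margin = z* · SE = 2.326 · 0.01800 = 0.0419

CI: 0.774 ± 0.0419 = (0.732, 0.816)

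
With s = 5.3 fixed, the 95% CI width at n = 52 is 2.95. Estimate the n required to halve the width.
n ≈ 208

CI width ∝ 1/√n
To reduce width by factor 2, need √n to grow by 2 → need 2² = 4 times as many samples.

Current: n = 52, width = 2.95
New: n = 208, width ≈ 1.45

Width reduced by factor of 2.95/1.45 = 2.03.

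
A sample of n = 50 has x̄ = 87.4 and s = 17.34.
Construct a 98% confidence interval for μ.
(81.50, 93.30)

t-interval (σ unknown):
df = n - 1 = 49
t* = 2.405 for 98% confidence

Margin of error = t* · s/√n = 2.405 · 17.34/√50 = 5.90

CI: (81.50, 93.30)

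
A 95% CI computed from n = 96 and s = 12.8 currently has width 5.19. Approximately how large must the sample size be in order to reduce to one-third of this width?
n ≈ 864

CI width ∝ 1/√n
To reduce width by factor 3, need √n to grow by 3 → need 3² = 9 times as many samples.

Current: n = 96, width = 5.19
New: n = 864, width ≈ 1.71

Width reduced by factor of 5.19/1.71 = 3.04.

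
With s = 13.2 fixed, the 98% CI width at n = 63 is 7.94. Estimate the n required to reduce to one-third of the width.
n ≈ 567

CI width ∝ 1/√n
To reduce width by factor 3, need √n to grow by 3 → need 3² = 9 times as many samples.

Current: n = 63, width = 7.94
New: n = 567, width ≈ 2.59

Width reduced by factor of 7.94/2.59 = 3.07.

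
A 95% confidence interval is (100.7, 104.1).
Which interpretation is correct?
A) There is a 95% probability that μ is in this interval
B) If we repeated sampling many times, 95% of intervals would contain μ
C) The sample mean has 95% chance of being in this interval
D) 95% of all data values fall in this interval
B

A) Wrong — μ is fixed; the randomness lives in the interval, not in μ.
B) Correct — this is the frequentist long-run coverage interpretation.
C) Wrong — x̄ is observed and sits in the interval by construction.
D) Wrong — a CI is about the parameter μ, not individual data values.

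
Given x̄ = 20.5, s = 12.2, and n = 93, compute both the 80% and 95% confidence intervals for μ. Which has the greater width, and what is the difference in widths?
95% CI is wider by 1.75

df = 92
80% CI: t* = 1.291, (18.87, 22.13), width = 2 · t* · s/√n = 3.27
95% CI: t* = 1.986, (17.99, 23.01), width = 2 · t* · s/√n = 5.02

The 95% CI is wider by 5.02 - 3.27 = 1.75.
Higher confidence requires a wider interval.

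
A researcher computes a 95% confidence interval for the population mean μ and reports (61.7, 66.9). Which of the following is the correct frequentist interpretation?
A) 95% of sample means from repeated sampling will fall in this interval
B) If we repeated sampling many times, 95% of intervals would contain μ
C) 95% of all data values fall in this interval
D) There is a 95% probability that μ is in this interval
B

A) Wrong — coverage applies to intervals containing μ, not to future x̄ values.
B) Correct — this is the frequentist long-run coverage interpretation.
C) Wrong — a CI is about the parameter μ, not individual data values.
D) Wrong — μ is fixed; the randomness lives in the interval, not in μ.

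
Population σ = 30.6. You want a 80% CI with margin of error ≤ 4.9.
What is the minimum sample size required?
n ≥ 65

For margin E ≤ 4.9:
n ≥ (z* · σ / E)²
n ≥ (1.282 · 30.6 / 4.9)²
n ≥ 64.10

Minimum n = 65 (rounding up)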